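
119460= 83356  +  36104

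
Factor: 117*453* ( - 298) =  - 15794298= - 2^1 * 3^3 * 13^1 * 149^1*151^1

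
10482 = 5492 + 4990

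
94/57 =1 + 37/57 = 1.65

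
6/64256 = 3/32128 = 0.00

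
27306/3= 9102 = 9102.00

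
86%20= 6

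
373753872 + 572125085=945878957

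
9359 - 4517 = 4842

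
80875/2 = 80875/2 = 40437.50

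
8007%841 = 438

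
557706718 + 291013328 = 848720046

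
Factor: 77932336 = 2^4*4870771^1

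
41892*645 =27020340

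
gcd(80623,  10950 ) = 1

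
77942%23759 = 6665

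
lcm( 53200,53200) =53200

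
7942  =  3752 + 4190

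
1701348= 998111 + 703237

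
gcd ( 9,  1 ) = 1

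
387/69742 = 387/69742 = 0.01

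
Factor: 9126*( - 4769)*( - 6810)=296384098140 = 2^2*3^4 *5^1*13^2*19^1 *227^1 * 251^1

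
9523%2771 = 1210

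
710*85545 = 60736950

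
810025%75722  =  52805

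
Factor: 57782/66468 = 2^( - 1) * 3^( - 1)*29^ ( - 1)*167^1*173^1* 191^(  -  1 ) = 28891/33234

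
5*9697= 48485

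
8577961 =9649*889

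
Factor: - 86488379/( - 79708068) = 2^( - 2)*3^( - 2)*11^(-1)*31^( - 1)*43^( - 1 )*103^1*151^( - 1 )*839693^1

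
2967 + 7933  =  10900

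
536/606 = 268/303=0.88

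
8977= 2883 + 6094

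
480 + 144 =624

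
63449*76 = 4822124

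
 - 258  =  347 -605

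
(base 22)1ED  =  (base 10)805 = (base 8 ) 1445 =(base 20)205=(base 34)NN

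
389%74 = 19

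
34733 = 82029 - 47296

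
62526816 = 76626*816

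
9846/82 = 4923/41 = 120.07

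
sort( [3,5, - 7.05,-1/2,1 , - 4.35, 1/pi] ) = [-7.05, - 4.35,-1/2,1/pi, 1,3,5]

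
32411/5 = 6482 + 1/5 = 6482.20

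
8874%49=5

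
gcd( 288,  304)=16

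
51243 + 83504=134747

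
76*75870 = 5766120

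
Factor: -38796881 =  - 4801^1*8081^1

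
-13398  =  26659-40057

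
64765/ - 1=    - 64765/1=- 64765.00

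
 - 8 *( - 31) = 248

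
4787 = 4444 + 343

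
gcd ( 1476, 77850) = 18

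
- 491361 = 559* ( - 879 ) 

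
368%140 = 88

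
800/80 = 10 = 10.00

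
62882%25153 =12576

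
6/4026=1/671 = 0.00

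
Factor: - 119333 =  - 47^1*2539^1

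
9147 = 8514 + 633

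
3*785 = 2355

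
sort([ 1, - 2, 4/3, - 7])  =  [ - 7, - 2,1,4/3]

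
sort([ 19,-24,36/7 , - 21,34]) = [ - 24,  -  21,36/7,19, 34 ]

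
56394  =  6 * 9399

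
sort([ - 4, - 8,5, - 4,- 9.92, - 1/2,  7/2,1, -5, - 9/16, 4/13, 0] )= [ - 9.92,-8, - 5, - 4, - 4, - 9/16, - 1/2,0, 4/13, 1 , 7/2, 5] 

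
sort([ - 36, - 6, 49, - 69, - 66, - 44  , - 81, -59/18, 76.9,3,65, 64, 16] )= [  -  81, - 69,- 66, - 44,-36, - 6, - 59/18, 3, 16 , 49,64, 65,76.9 ]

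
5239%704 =311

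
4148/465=4148/465 = 8.92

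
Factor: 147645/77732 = 2^( - 2)*3^2*5^1*17^1*193^1*19433^(- 1)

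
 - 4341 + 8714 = 4373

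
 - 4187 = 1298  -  5485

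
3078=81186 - 78108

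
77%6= 5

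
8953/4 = 8953/4 = 2238.25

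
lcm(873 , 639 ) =61983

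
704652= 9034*78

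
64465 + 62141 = 126606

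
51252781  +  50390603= 101643384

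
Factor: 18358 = 2^1*67^1 * 137^1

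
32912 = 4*8228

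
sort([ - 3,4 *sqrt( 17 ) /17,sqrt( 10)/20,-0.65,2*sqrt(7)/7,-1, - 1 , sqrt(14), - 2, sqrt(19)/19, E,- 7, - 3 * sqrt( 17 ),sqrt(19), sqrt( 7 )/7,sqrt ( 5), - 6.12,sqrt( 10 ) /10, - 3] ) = [ - 3*sqrt( 17), - 7, - 6.12,  -  3, - 3, - 2,  -  1, - 1, - 0.65, sqrt( 10)/20, sqrt ( 19)/19, sqrt(10)/10, sqrt(7 )/7, 2*sqrt(7)/7,4 *sqrt(17)/17, sqrt( 5 ),E,sqrt(14 ), sqrt(19)] 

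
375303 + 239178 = 614481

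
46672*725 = 33837200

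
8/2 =4 = 4.00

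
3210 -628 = 2582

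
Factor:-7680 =-2^9*3^1*5^1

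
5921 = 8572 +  -2651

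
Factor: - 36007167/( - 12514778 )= 2^( - 1)*3^1*7^1*23^1 * 127^1*587^1*6257389^( - 1 )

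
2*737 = 1474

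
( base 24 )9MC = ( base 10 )5724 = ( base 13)27B4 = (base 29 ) 6nb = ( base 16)165c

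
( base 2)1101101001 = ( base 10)873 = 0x369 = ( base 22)1HF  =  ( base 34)PN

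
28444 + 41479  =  69923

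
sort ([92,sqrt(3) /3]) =[ sqrt( 3)/3, 92 ] 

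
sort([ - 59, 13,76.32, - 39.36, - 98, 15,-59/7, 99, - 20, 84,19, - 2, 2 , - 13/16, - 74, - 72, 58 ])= [ - 98 , - 74,-72, -59, - 39.36,  -  20, - 59/7,-2, - 13/16,  2, 13, 15, 19, 58,76.32, 84, 99] 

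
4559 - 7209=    - 2650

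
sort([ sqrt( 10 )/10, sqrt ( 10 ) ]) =[ sqrt (10 )/10, sqrt (10 ) ] 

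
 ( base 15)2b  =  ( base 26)1F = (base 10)41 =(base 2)101001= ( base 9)45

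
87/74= 1 +13/74=1.18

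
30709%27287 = 3422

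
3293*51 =167943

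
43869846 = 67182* 653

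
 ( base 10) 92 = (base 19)4G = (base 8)134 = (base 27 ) 3B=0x5C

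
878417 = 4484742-3606325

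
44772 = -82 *(-546)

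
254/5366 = 127/2683 = 0.05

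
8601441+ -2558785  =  6042656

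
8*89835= 718680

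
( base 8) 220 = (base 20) 74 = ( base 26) 5e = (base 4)2100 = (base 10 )144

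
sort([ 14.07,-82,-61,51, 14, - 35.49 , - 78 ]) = [-82,  -  78 ,-61  ,-35.49,14, 14.07 , 51 ]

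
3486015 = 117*29795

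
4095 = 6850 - 2755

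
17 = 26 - 9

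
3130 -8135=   -  5005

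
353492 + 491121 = 844613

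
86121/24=28707/8 = 3588.38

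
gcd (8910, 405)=405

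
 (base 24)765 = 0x1055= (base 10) 4181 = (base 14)1749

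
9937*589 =5852893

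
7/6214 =7/6214=0.00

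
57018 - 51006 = 6012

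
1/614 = 1/614  =  0.00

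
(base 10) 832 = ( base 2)1101000000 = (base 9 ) 1124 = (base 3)1010211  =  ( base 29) sk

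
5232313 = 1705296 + 3527017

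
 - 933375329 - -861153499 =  - 72221830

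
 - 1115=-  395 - 720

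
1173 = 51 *23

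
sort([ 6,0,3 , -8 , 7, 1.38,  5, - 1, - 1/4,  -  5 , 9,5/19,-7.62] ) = [ - 8, - 7.62, - 5,  -  1, - 1/4,0,5/19 , 1.38,3,5,6,7,9]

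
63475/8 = 63475/8 = 7934.38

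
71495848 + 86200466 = 157696314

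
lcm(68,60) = 1020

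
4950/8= 618 + 3/4 = 618.75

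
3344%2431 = 913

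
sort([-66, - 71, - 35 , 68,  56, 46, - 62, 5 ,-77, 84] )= [ - 77, - 71, - 66, - 62, - 35 , 5, 46,56,68, 84] 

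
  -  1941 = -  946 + - 995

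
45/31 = 1 + 14/31 = 1.45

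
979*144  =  140976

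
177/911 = 177/911=0.19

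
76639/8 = 76639/8 = 9579.88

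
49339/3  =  49339/3 = 16446.33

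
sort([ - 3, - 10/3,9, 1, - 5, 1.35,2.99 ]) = [ - 5, - 10/3,  -  3,1,1.35,2.99, 9]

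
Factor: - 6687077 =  -6687077^1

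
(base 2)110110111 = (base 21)KJ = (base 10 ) 439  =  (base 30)EJ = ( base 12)307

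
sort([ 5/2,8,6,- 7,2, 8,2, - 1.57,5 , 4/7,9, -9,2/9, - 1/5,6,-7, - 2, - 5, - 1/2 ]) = [- 9, - 7, - 7, - 5, - 2, - 1.57, - 1/2, - 1/5,2/9,4/7, 2,2, 5/2, 5, 6, 6 , 8,  8,  9]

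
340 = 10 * 34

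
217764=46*4734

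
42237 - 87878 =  - 45641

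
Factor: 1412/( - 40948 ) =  - 1/29 = -  29^( - 1 )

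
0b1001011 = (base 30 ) 2f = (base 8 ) 113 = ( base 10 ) 75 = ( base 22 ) 39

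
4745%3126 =1619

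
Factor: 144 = 2^4*3^2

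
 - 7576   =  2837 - 10413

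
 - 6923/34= -6923/34 = - 203.62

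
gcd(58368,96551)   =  1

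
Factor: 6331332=2^2* 3^1 * 7^1*19^1 * 3967^1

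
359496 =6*59916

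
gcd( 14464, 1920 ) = 128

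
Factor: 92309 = 7^1 * 13187^1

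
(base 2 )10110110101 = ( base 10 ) 1461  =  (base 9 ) 2003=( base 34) 18X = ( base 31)1G4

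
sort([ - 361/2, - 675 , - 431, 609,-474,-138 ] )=[ - 675, - 474, - 431, - 361/2, - 138 , 609 ] 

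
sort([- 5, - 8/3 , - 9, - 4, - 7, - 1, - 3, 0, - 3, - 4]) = [ - 9, - 7, - 5, - 4, - 4,- 3,- 3, - 8/3, - 1, 0] 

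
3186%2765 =421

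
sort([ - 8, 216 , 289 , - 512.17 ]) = [-512.17, - 8, 216, 289 ]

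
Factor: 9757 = 11^1*887^1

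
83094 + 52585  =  135679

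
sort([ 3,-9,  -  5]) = [ - 9, - 5 , 3]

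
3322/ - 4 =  - 831 + 1/2=- 830.50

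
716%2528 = 716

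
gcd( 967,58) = 1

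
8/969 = 8/969  =  0.01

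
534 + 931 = 1465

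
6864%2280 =24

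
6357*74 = 470418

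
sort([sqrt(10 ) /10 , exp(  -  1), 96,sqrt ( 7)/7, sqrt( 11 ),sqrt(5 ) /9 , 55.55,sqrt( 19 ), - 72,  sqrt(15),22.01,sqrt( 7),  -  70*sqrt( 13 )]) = [-70* sqrt( 13),  -  72,sqrt( 5 )/9,sqrt( 10)/10,exp(  -  1 ),sqrt(7)/7,sqrt( 7 ), sqrt(11) , sqrt(15),sqrt (19)  ,  22.01,55.55,96]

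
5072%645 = 557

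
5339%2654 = 31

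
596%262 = 72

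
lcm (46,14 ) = 322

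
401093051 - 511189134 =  - 110096083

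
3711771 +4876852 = 8588623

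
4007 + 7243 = 11250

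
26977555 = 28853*935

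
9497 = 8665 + 832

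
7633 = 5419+2214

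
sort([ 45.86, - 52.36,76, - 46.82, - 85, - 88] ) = [-88 , - 85, - 52.36, - 46.82, 45.86, 76 ]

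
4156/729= 5 + 511/729 =5.70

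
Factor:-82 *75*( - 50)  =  2^2*3^1*5^4*41^1=307500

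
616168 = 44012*14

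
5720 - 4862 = 858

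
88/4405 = 88/4405 = 0.02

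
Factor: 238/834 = 119/417 = 3^( - 1 )*7^1*17^1*139^( - 1 ) 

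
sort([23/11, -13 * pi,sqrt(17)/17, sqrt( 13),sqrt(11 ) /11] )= [-13* pi, sqrt( 17)/17,sqrt( 11 )/11, 23/11,sqrt( 13 ) ] 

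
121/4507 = 121/4507= 0.03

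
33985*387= 13152195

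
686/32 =343/16 = 21.44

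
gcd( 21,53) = 1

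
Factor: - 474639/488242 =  - 2^( - 1)*3^1 * 11^1 *19^1*757^1*244121^( - 1) 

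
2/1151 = 2/1151 = 0.00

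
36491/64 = 570 + 11/64 = 570.17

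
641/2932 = 641/2932 = 0.22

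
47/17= 47/17 = 2.76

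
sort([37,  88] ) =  [37,88] 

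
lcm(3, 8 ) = 24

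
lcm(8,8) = 8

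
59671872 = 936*63752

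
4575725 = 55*83195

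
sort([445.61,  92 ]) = [92,  445.61] 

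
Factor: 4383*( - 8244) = - 36133452  =  -2^2*3^4 * 229^1* 487^1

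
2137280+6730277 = 8867557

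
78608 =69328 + 9280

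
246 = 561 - 315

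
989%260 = 209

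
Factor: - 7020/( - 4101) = 2340/1367=2^2*3^2*5^1*13^1*1367^( -1)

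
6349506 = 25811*246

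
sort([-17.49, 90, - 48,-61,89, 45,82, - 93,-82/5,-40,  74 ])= [ - 93,-61, - 48,-40, - 17.49 , - 82/5, 45,74, 82,89,90]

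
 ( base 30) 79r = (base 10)6597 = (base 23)CAJ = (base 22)ddj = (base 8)14705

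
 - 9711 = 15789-25500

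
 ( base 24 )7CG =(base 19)C04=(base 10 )4336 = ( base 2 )1000011110000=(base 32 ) 47g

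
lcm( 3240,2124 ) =191160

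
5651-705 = 4946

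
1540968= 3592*429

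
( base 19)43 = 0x4f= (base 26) 31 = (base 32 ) 2F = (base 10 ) 79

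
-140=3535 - 3675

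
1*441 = 441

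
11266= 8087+3179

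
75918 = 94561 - 18643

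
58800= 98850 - 40050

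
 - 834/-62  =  417/31 =13.45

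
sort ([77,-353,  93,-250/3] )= [-353, - 250/3,77,93]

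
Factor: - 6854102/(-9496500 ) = 3427051/4748250 =2^(-1 ) * 3^( - 1 )*5^( - 3)*13^(-1)*37^1*487^( - 1)*92623^1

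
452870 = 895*506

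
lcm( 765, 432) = 36720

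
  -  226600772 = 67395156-293995928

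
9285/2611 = 9285/2611 = 3.56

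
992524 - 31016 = 961508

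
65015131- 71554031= - 6538900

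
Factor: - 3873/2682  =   - 2^(-1)*3^( - 1 )*149^( - 1 )*1291^1 = - 1291/894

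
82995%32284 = 18427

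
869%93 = 32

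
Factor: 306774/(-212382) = -13/9 = -  3^( - 2)* 13^1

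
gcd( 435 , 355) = 5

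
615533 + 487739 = 1103272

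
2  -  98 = - 96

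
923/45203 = 923/45203 = 0.02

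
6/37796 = 3/18898 = 0.00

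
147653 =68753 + 78900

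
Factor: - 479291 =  - 31^1  *  15461^1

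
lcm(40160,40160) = 40160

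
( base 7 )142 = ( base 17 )4B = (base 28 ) 2N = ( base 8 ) 117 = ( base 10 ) 79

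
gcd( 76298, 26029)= 1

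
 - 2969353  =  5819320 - 8788673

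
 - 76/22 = -38/11= - 3.45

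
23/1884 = 23/1884 = 0.01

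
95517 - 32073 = 63444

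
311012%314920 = 311012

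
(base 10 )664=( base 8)1230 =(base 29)mq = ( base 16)298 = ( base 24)13g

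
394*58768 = 23154592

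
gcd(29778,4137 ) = 21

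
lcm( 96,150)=2400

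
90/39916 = 45/19958 = 0.00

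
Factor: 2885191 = 2885191^1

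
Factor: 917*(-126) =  - 2^1*3^2 * 7^2*131^1 = -115542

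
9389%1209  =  926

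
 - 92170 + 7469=- 84701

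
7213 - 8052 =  - 839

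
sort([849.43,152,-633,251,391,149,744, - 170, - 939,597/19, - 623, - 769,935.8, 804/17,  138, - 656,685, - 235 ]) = [ - 939, - 769, - 656, - 633, - 623, - 235, - 170,597/19,804/17,138, 149,152,251,391,685, 744,849.43,935.8] 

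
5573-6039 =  - 466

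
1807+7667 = 9474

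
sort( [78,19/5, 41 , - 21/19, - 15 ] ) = [ - 15, - 21/19,19/5 , 41,  78 ] 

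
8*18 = 144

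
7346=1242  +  6104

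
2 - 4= - 2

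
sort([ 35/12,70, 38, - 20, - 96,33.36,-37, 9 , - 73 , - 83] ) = [  -  96,-83, -73, - 37, - 20,35/12 , 9, 33.36,38,70]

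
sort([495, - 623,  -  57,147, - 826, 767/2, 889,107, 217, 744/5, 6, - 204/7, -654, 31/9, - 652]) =[ - 826, - 654, - 652, - 623  , - 57,-204/7, 31/9 , 6, 107, 147  ,  744/5,  217,767/2, 495 , 889]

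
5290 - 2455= 2835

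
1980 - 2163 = - 183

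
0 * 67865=0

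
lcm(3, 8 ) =24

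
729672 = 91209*8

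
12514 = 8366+4148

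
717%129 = 72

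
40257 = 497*81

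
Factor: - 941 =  - 941^1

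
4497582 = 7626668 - 3129086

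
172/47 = 3 + 31/47= 3.66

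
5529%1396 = 1341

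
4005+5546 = 9551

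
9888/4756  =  2472/1189 = 2.08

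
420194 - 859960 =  - 439766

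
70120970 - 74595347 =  - 4474377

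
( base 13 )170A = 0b110100111110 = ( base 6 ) 23410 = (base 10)3390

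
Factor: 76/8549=2^2*19^1 * 83^ ( - 1)*103^( - 1)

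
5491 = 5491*1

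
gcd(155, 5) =5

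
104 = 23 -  - 81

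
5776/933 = 6+ 178/933= 6.19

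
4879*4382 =21379778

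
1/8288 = 1/8288 = 0.00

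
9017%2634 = 1115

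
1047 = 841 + 206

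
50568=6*8428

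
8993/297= 30+ 83/297 = 30.28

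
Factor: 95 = 5^1*19^1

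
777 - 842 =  - 65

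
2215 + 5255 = 7470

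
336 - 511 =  - 175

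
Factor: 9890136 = 2^3*3^2*137363^1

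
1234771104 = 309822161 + 924948943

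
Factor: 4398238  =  2^1*13^1*139^1*1217^1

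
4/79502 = 2/39751 = 0.00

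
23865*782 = 18662430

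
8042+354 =8396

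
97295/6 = 97295/6 = 16215.83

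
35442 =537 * 66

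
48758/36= 24379/18 = 1354.39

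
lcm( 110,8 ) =440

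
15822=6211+9611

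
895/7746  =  895/7746=0.12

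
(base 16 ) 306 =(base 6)3330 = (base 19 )22e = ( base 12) 546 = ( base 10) 774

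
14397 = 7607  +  6790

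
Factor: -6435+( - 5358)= - 3^1*3931^1 = - 11793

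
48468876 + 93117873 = 141586749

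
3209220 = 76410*42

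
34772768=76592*454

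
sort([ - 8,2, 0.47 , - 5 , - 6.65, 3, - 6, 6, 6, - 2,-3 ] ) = [  -  8, - 6.65,  -  6 , - 5 , - 3, - 2,0.47,2 , 3,6, 6]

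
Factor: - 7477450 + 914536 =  - 6562914 = - 2^1*3^1*157^1*6967^1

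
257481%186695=70786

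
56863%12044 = 8687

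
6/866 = 3/433 = 0.01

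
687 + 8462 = 9149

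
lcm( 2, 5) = 10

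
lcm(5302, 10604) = 10604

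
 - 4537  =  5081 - 9618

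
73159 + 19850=93009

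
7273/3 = 7273/3 = 2424.33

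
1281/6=213 + 1/2 =213.50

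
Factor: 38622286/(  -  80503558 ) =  - 19311143/40251779 = -1103^( -1)*2887^1*6689^1 * 36493^ ( - 1) 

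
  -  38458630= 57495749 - 95954379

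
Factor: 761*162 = 123282= 2^1*3^4 * 761^1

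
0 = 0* 400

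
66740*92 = 6140080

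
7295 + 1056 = 8351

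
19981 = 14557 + 5424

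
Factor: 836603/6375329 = 263^1*673^( - 1) * 3181^1*9473^ ( - 1 )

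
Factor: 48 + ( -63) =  - 15  =  -3^1*5^1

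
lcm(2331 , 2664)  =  18648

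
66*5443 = 359238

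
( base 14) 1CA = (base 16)176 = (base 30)ce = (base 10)374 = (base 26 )EA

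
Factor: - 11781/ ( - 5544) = 17/8=2^( - 3)*17^1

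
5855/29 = 5855/29= 201.90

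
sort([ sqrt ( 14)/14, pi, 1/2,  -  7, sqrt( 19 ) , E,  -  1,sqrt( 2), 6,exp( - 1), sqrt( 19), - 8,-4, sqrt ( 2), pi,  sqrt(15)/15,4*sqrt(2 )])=[ - 8, -7, - 4, - 1, sqrt ( 15)/15, sqrt ( 14) /14, exp ( - 1 ), 1/2, sqrt ( 2), sqrt( 2), E,  pi,  pi, sqrt( 19),sqrt(19), 4*sqrt(2), 6 ] 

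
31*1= 31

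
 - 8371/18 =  - 8371/18 = - 465.06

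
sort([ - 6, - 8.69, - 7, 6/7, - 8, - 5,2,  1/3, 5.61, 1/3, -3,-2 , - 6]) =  [  -  8.69, - 8, - 7, - 6, - 6, - 5 , - 3, - 2,1/3, 1/3, 6/7,  2,5.61] 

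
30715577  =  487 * 63071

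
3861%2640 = 1221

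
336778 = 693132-356354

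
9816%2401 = 212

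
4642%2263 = 116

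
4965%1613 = 126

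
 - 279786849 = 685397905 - 965184754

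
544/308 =1+59/77  =  1.77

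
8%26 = 8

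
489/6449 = 489/6449 = 0.08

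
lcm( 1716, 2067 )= 90948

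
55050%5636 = 4326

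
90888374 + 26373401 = 117261775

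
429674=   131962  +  297712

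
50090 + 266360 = 316450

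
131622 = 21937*6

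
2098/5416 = 1049/2708 = 0.39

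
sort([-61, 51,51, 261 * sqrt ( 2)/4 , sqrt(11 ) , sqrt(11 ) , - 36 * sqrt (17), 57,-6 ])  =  [-36*sqrt(17), - 61, - 6, sqrt ( 11),sqrt( 11), 51,51,57,261*sqrt(2)/4]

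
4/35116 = 1/8779 = 0.00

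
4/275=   4/275 = 0.01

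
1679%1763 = 1679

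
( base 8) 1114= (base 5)4323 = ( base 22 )14G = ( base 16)24C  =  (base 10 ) 588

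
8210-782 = 7428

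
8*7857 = 62856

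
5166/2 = 2583=2583.00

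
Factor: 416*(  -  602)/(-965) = 2^6*5^( - 1 ) * 7^1*13^1*43^1*193^ ( - 1) = 250432/965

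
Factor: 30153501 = 3^2*7^1*478627^1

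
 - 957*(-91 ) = 87087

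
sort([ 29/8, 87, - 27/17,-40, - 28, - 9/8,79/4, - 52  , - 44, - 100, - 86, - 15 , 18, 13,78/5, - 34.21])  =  [ -100, - 86,  -  52, - 44, - 40, - 34.21, - 28, - 15, -27/17, - 9/8,  29/8 , 13 , 78/5 , 18, 79/4 , 87 ]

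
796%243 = 67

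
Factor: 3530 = 2^1*5^1 * 353^1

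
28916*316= 9137456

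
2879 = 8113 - 5234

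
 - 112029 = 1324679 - 1436708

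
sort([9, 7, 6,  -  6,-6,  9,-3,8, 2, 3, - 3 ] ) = [ - 6, - 6, - 3, - 3,2, 3, 6 , 7, 8,  9, 9 ] 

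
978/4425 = 326/1475= 0.22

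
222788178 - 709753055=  - 486964877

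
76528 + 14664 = 91192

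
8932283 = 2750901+6181382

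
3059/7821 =3059/7821 = 0.39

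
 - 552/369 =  - 2+62/123 = - 1.50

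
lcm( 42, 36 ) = 252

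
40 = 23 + 17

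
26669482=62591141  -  35921659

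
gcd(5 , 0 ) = 5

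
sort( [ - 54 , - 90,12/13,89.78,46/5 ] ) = [ - 90, - 54, 12/13,46/5, 89.78 ]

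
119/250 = 119/250 = 0.48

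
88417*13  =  1149421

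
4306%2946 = 1360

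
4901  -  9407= - 4506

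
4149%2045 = 59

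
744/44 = 16+10/11= 16.91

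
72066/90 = 12011/15 = 800.73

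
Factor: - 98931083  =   - 149^1*663967^1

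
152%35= 12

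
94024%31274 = 202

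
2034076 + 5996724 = 8030800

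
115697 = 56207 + 59490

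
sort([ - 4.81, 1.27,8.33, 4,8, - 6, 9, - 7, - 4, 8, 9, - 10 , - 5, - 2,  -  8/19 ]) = [ - 10, - 7, - 6, -5, - 4.81, - 4, - 2, - 8/19,1.27, 4 , 8, 8, 8.33, 9, 9 ] 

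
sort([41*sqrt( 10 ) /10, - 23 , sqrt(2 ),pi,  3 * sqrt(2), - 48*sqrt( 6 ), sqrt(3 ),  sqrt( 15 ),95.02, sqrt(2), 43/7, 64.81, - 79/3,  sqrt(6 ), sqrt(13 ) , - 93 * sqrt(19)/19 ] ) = [ - 48*sqrt(6), - 79/3, - 23, - 93 *sqrt( 19) /19,sqrt(2),sqrt( 2 ), sqrt( 3), sqrt( 6 ),pi,sqrt( 13),sqrt( 15),3 * sqrt(2 ),43/7,41 * sqrt (10)/10, 64.81, 95.02] 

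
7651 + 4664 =12315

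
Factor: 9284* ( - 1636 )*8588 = - 2^6*11^1 * 19^1*113^1*211^1 * 409^1  =  - 130439902912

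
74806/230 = 325 + 28/115 = 325.24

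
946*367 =347182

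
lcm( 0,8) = 0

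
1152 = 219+933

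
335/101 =3 + 32/101 = 3.32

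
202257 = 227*891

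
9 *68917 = 620253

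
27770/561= 49+281/561 = 49.50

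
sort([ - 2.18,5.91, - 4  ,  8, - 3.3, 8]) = [ - 4, - 3.3, - 2.18, 5.91, 8, 8 ]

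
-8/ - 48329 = 8/48329 = 0.00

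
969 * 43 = 41667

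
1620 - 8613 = -6993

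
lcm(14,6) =42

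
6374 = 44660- 38286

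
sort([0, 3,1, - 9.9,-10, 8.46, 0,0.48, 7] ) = [- 10,-9.9 , 0,0, 0.48, 1,3, 7, 8.46]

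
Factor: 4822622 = 2^1*7^1 * 43^1 * 8011^1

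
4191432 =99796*42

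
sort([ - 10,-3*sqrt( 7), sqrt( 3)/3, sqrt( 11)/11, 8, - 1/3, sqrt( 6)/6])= [ - 10, - 3*sqrt( 7),-1/3, sqrt( 11)/11, sqrt( 6)/6, sqrt(3)/3, 8] 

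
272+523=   795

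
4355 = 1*4355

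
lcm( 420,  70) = 420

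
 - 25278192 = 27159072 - 52437264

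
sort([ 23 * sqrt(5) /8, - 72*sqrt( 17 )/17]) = [ - 72*sqrt(17 )/17, 23*sqrt( 5)/8]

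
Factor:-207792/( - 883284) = 17316/73607 = 2^2*3^2*13^1*37^1*73607^( -1 ) 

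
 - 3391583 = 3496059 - 6887642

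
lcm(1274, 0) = 0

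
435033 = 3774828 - 3339795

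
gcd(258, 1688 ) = 2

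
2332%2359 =2332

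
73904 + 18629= 92533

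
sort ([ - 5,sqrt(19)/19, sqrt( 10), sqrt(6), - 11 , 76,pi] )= [ - 11,  -  5,  sqrt(19)/19,  sqrt( 6),pi, sqrt( 10 ),76]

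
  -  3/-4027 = 3/4027  =  0.00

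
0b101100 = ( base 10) 44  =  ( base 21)22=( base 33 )1B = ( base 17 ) 2A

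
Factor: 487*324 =157788 = 2^2 *3^4*487^1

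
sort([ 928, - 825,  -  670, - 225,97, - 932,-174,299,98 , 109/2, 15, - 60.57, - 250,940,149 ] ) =[ - 932, - 825, - 670, - 250, -225, - 174,-60.57, 15 , 109/2, 97,98,149,299,928, 940 ] 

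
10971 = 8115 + 2856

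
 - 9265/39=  - 238+17/39 = - 237.56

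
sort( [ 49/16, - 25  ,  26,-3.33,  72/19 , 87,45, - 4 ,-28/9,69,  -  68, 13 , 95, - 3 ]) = [ - 68, - 25, - 4, - 3.33, - 28/9, - 3,49/16,  72/19,  13,26,45,69 , 87,  95]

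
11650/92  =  5825/46 =126.63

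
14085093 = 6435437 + 7649656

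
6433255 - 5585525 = 847730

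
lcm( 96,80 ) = 480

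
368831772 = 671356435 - 302524663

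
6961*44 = 306284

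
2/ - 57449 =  - 2/57449 = - 0.00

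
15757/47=335 + 12/47 = 335.26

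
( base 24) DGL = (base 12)4699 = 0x1ed5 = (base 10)7893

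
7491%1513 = 1439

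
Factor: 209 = 11^1*19^1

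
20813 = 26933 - 6120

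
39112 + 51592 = 90704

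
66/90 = 11/15 = 0.73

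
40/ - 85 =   -  8/17 = -0.47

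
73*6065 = 442745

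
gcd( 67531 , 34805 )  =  1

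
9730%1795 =755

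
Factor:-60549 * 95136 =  - 5760389664 = - 2^5*3^2*991^1 * 20183^1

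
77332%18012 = 5284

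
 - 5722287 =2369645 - 8091932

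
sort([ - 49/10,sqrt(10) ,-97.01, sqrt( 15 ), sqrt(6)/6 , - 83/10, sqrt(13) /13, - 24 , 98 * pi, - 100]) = [ - 100,  -  97.01, - 24,-83/10, - 49/10, sqrt ( 13) /13,sqrt(6 )/6, sqrt(10),sqrt (15 ),98 *pi]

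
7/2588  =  7/2588=0.00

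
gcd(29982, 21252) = 6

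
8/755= 8/755 = 0.01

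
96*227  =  21792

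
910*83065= 75589150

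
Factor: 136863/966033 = 137/967=137^1 * 967^( - 1) 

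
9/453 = 3/151 = 0.02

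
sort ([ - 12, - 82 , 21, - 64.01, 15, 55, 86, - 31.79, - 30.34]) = [ - 82,-64.01,  -  31.79, - 30.34, - 12, 15,21, 55, 86 ] 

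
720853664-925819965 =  - 204966301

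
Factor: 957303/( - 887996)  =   - 2^( - 2 )*3^2 * 106367^1*221999^(-1 ) 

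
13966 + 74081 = 88047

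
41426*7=289982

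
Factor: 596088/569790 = 2^2*5^( - 1)*13^(-1)*17^1 = 68/65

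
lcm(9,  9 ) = 9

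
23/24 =23/24 = 0.96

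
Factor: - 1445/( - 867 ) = 3^( - 1)*5^1 = 5/3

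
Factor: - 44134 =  - 2^1 * 22067^1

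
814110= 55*14802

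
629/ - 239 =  - 3 + 88/239  =  - 2.63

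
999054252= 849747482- - 149306770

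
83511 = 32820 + 50691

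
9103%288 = 175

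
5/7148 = 5/7148  =  0.00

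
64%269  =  64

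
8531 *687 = 5860797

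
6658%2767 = 1124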